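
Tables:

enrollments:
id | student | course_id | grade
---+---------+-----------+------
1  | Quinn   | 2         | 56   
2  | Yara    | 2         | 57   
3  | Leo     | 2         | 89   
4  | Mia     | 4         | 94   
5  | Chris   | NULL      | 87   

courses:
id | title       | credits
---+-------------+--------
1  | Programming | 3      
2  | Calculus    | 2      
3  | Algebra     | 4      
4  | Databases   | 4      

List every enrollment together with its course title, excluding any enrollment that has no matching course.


INNER JOIN keeps only enrollments rows whose course_id matches an id in courses. Walk through each enrollment:
  - enrollment 1 (Quinn): course_id=2 -> matches Calculus
  - enrollment 2 (Yara): course_id=2 -> matches Calculus
  - enrollment 3 (Leo): course_id=2 -> matches Calculus
  - enrollment 4 (Mia): course_id=4 -> matches Databases
  - enrollment 5 (Chris): course_id=NULL, no match -> dropped
So 1 of 5 rows is dropped.

SQL:
SELECT a.student, b.title AS course
FROM enrollments a
INNER JOIN courses b ON a.course_id = b.id

Result:
student | course   
--------+----------
Quinn   | Calculus 
Yara    | Calculus 
Leo     | Calculus 
Mia     | Databases


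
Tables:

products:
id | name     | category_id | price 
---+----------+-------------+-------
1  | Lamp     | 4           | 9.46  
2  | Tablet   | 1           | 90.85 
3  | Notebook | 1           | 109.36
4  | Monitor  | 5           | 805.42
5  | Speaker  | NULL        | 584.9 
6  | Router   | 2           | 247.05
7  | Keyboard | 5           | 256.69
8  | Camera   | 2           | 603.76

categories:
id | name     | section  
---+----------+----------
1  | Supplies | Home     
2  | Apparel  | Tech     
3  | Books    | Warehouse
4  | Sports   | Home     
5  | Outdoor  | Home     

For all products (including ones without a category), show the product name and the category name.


LEFT JOIN keeps every row from products (the left table); where category_id has no match in categories, the category columns become NULL. Walk through each product:
  - product 1 (Lamp): category_id=4 -> matches Sports
  - product 2 (Tablet): category_id=1 -> matches Supplies
  - product 3 (Notebook): category_id=1 -> matches Supplies
  - product 4 (Monitor): category_id=5 -> matches Outdoor
  - product 5 (Speaker): category_id=NULL, no match -> kept with NULL
  - product 6 (Router): category_id=2 -> matches Apparel
  - product 7 (Keyboard): category_id=5 -> matches Outdoor
  - product 8 (Camera): category_id=2 -> matches Apparel
All 8 rows appear; 1 has NULL category.

SQL:
SELECT a.name, b.name AS category
FROM products a
LEFT JOIN categories b ON a.category_id = b.id

Result:
name     | category
---------+---------
Lamp     | Sports  
Tablet   | Supplies
Notebook | Supplies
Monitor  | Outdoor 
Speaker  | NULL    
Router   | Apparel 
Keyboard | Outdoor 
Camera   | Apparel 


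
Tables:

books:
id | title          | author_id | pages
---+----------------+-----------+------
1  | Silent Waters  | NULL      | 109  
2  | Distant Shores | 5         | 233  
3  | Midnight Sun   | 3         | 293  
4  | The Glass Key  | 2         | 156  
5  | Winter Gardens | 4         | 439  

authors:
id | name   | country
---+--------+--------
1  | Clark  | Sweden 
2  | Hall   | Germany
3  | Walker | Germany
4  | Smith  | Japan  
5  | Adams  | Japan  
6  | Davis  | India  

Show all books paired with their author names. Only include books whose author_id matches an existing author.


INNER JOIN keeps only books rows whose author_id matches an id in authors. Walk through each book:
  - book 1 (Silent Waters): author_id=NULL, no match -> dropped
  - book 2 (Distant Shores): author_id=5 -> matches Adams
  - book 3 (Midnight Sun): author_id=3 -> matches Walker
  - book 4 (The Glass Key): author_id=2 -> matches Hall
  - book 5 (Winter Gardens): author_id=4 -> matches Smith
So 1 of 5 rows is dropped.

SQL:
SELECT a.title, b.name AS author
FROM books a
INNER JOIN authors b ON a.author_id = b.id

Result:
title          | author
---------------+-------
Distant Shores | Adams 
Midnight Sun   | Walker
The Glass Key  | Hall  
Winter Gardens | Smith 


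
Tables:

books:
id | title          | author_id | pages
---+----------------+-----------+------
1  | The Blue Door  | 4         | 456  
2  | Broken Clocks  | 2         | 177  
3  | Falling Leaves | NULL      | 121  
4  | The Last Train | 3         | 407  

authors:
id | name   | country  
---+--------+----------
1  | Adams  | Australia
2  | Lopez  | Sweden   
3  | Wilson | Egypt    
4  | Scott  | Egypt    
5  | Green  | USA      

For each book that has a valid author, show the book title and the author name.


INNER JOIN keeps only books rows whose author_id matches an id in authors. Walk through each book:
  - book 1 (The Blue Door): author_id=4 -> matches Scott
  - book 2 (Broken Clocks): author_id=2 -> matches Lopez
  - book 3 (Falling Leaves): author_id=NULL, no match -> dropped
  - book 4 (The Last Train): author_id=3 -> matches Wilson
So 1 of 4 rows is dropped.

SQL:
SELECT a.title, b.name AS author
FROM books a
INNER JOIN authors b ON a.author_id = b.id

Result:
title          | author
---------------+-------
The Blue Door  | Scott 
Broken Clocks  | Lopez 
The Last Train | Wilson


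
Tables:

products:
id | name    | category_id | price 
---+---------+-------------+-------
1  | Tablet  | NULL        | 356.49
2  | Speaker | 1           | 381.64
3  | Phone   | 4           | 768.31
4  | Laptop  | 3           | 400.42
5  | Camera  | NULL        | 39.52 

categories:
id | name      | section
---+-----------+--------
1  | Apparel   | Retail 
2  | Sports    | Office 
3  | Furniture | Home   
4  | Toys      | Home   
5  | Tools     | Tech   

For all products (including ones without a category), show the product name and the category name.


LEFT JOIN keeps every row from products (the left table); where category_id has no match in categories, the category columns become NULL. Walk through each product:
  - product 1 (Tablet): category_id=NULL, no match -> kept with NULL
  - product 2 (Speaker): category_id=1 -> matches Apparel
  - product 3 (Phone): category_id=4 -> matches Toys
  - product 4 (Laptop): category_id=3 -> matches Furniture
  - product 5 (Camera): category_id=NULL, no match -> kept with NULL
All 5 rows appear; 2 have NULL category.

SQL:
SELECT a.name, b.name AS category
FROM products a
LEFT JOIN categories b ON a.category_id = b.id

Result:
name    | category 
--------+----------
Tablet  | NULL     
Speaker | Apparel  
Phone   | Toys     
Laptop  | Furniture
Camera  | NULL     


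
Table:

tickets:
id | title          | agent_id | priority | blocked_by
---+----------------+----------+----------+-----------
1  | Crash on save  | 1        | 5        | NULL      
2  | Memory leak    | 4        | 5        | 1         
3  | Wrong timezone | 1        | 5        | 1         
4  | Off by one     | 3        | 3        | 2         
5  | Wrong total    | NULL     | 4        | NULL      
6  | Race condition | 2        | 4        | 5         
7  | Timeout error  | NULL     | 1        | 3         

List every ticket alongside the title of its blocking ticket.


This is a self-join: tickets is joined to a second copy of itself, matching each row's blocked_by to another row's id. Use LEFT JOIN so rows with blocked_by=NULL are kept.
  - ticket 1 (Crash on save): blocked_by=NULL -> NULL
  - ticket 2 (Memory leak): blocked_by=1 -> Crash on save
  - ticket 3 (Wrong timezone): blocked_by=1 -> Crash on save
  - ticket 4 (Off by one): blocked_by=2 -> Memory leak
  - ticket 5 (Wrong total): blocked_by=NULL -> NULL
  - ticket 6 (Race condition): blocked_by=5 -> Wrong total
  - ticket 7 (Timeout error): blocked_by=3 -> Wrong timezone

SQL:
SELECT a.title AS item, b.title AS blocked_by
FROM tickets a
LEFT JOIN tickets b ON a.blocked_by = b.id

Result:
item           | blocked_by    
---------------+---------------
Crash on save  | NULL          
Memory leak    | Crash on save 
Wrong timezone | Crash on save 
Off by one     | Memory leak   
Wrong total    | NULL          
Race condition | Wrong total   
Timeout error  | Wrong timezone


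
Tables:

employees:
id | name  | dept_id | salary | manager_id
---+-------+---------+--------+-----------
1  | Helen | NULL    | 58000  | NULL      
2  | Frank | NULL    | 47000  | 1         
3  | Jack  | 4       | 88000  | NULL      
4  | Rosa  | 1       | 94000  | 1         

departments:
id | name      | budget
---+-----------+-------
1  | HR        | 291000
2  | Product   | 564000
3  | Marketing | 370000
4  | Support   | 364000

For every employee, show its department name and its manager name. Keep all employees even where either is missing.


Two LEFT JOINs from the same base table employees: one to departments via dept_id, one to employees itself via manager_id. Both are LEFT so every employee is preserved.
Match against departments:
  - employee 1 (Helen): dept_id=NULL, no match -> kept with NULL
  - employee 2 (Frank): dept_id=NULL, no match -> kept with NULL
  - employee 3 (Jack): dept_id=4 -> matches Support
  - employee 4 (Rosa): dept_id=1 -> matches HR
Match against employees (self):
  - employee 1 (Helen): manager_id=NULL -> NULL
  - employee 2 (Frank): manager_id=1 -> Helen
  - employee 3 (Jack): manager_id=NULL -> NULL
  - employee 4 (Rosa): manager_id=1 -> Helen

SQL:
SELECT a.name, b.name AS department, c.name AS manager
FROM employees a
LEFT JOIN departments b ON a.dept_id = b.id
LEFT JOIN employees c ON a.manager_id = c.id

Result:
name  | department | manager
------+------------+--------
Helen | NULL       | NULL   
Frank | NULL       | Helen  
Jack  | Support    | NULL   
Rosa  | HR         | Helen  


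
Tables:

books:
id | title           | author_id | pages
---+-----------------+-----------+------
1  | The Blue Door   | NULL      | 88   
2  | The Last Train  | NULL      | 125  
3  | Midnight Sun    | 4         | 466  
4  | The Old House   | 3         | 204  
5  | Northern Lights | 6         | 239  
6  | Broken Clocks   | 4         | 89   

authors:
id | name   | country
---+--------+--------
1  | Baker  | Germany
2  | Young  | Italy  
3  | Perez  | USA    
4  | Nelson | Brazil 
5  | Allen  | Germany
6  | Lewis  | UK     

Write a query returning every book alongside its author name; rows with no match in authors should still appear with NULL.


LEFT JOIN keeps every row from books (the left table); where author_id has no match in authors, the author columns become NULL. Walk through each book:
  - book 1 (The Blue Door): author_id=NULL, no match -> kept with NULL
  - book 2 (The Last Train): author_id=NULL, no match -> kept with NULL
  - book 3 (Midnight Sun): author_id=4 -> matches Nelson
  - book 4 (The Old House): author_id=3 -> matches Perez
  - book 5 (Northern Lights): author_id=6 -> matches Lewis
  - book 6 (Broken Clocks): author_id=4 -> matches Nelson
All 6 rows appear; 2 have NULL author.

SQL:
SELECT a.title, b.name AS author
FROM books a
LEFT JOIN authors b ON a.author_id = b.id

Result:
title           | author
----------------+-------
The Blue Door   | NULL  
The Last Train  | NULL  
Midnight Sun    | Nelson
The Old House   | Perez 
Northern Lights | Lewis 
Broken Clocks   | Nelson


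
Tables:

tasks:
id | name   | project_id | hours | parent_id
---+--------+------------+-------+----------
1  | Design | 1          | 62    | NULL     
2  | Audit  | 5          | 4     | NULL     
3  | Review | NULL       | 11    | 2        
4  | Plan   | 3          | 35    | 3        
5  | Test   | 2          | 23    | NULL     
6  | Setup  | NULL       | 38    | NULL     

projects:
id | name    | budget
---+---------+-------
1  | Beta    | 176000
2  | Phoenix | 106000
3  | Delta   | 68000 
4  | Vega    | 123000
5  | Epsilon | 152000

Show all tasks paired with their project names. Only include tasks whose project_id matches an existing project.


INNER JOIN keeps only tasks rows whose project_id matches an id in projects. Walk through each task:
  - task 1 (Design): project_id=1 -> matches Beta
  - task 2 (Audit): project_id=5 -> matches Epsilon
  - task 3 (Review): project_id=NULL, no match -> dropped
  - task 4 (Plan): project_id=3 -> matches Delta
  - task 5 (Test): project_id=2 -> matches Phoenix
  - task 6 (Setup): project_id=NULL, no match -> dropped
So 2 of 6 rows are dropped.

SQL:
SELECT a.name, b.name AS project
FROM tasks a
INNER JOIN projects b ON a.project_id = b.id

Result:
name   | project
-------+--------
Design | Beta   
Audit  | Epsilon
Plan   | Delta  
Test   | Phoenix


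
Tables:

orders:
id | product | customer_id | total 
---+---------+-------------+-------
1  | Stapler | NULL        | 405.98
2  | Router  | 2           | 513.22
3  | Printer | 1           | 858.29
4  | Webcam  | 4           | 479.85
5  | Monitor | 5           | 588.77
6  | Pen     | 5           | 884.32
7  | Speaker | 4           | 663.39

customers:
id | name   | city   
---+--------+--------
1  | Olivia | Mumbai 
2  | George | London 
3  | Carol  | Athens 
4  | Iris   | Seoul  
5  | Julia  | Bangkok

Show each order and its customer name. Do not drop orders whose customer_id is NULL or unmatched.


LEFT JOIN keeps every row from orders (the left table); where customer_id has no match in customers, the customer columns become NULL. Walk through each order:
  - order 1 (Stapler): customer_id=NULL, no match -> kept with NULL
  - order 2 (Router): customer_id=2 -> matches George
  - order 3 (Printer): customer_id=1 -> matches Olivia
  - order 4 (Webcam): customer_id=4 -> matches Iris
  - order 5 (Monitor): customer_id=5 -> matches Julia
  - order 6 (Pen): customer_id=5 -> matches Julia
  - order 7 (Speaker): customer_id=4 -> matches Iris
All 7 rows appear; 1 has NULL customer.

SQL:
SELECT a.product, b.name AS customer
FROM orders a
LEFT JOIN customers b ON a.customer_id = b.id

Result:
product | customer
--------+---------
Stapler | NULL    
Router  | George  
Printer | Olivia  
Webcam  | Iris    
Monitor | Julia   
Pen     | Julia   
Speaker | Iris    


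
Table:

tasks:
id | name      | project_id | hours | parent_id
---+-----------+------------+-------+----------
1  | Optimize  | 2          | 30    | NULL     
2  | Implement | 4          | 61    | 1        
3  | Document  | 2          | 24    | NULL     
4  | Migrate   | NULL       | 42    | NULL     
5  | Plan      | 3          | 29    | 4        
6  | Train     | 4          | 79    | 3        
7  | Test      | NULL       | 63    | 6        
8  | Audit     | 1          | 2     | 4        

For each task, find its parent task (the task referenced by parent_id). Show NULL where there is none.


This is a self-join: tasks is joined to a second copy of itself, matching each row's parent_id to another row's id. Use LEFT JOIN so rows with parent_id=NULL are kept.
  - task 1 (Optimize): parent_id=NULL -> NULL
  - task 2 (Implement): parent_id=1 -> Optimize
  - task 3 (Document): parent_id=NULL -> NULL
  - task 4 (Migrate): parent_id=NULL -> NULL
  - task 5 (Plan): parent_id=4 -> Migrate
  - task 6 (Train): parent_id=3 -> Document
  - task 7 (Test): parent_id=6 -> Train
  - task 8 (Audit): parent_id=4 -> Migrate

SQL:
SELECT a.name AS item, b.name AS parent
FROM tasks a
LEFT JOIN tasks b ON a.parent_id = b.id

Result:
item      | parent  
----------+---------
Optimize  | NULL    
Implement | Optimize
Document  | NULL    
Migrate   | NULL    
Plan      | Migrate 
Train     | Document
Test      | Train   
Audit     | Migrate 


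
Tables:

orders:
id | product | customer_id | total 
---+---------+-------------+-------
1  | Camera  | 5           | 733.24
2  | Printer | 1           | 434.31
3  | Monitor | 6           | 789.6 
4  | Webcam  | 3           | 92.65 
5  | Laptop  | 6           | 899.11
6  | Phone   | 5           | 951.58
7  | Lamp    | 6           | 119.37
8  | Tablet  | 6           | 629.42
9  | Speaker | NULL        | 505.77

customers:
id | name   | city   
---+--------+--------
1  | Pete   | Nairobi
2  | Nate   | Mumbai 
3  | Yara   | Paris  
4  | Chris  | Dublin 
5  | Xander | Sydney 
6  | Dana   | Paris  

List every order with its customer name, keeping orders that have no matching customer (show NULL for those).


LEFT JOIN keeps every row from orders (the left table); where customer_id has no match in customers, the customer columns become NULL. Walk through each order:
  - order 1 (Camera): customer_id=5 -> matches Xander
  - order 2 (Printer): customer_id=1 -> matches Pete
  - order 3 (Monitor): customer_id=6 -> matches Dana
  - order 4 (Webcam): customer_id=3 -> matches Yara
  - order 5 (Laptop): customer_id=6 -> matches Dana
  - order 6 (Phone): customer_id=5 -> matches Xander
  - order 7 (Lamp): customer_id=6 -> matches Dana
  - order 8 (Tablet): customer_id=6 -> matches Dana
  - order 9 (Speaker): customer_id=NULL, no match -> kept with NULL
All 9 rows appear; 1 has NULL customer.

SQL:
SELECT a.product, b.name AS customer
FROM orders a
LEFT JOIN customers b ON a.customer_id = b.id

Result:
product | customer
--------+---------
Camera  | Xander  
Printer | Pete    
Monitor | Dana    
Webcam  | Yara    
Laptop  | Dana    
Phone   | Xander  
Lamp    | Dana    
Tablet  | Dana    
Speaker | NULL    


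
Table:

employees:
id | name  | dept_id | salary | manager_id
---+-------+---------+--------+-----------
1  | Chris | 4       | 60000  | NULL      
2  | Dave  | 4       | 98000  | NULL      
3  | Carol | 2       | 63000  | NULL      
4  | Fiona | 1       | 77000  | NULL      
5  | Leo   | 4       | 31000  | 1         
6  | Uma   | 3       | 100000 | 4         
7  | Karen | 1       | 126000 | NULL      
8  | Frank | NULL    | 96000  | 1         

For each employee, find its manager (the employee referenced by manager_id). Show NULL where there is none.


This is a self-join: employees is joined to a second copy of itself, matching each row's manager_id to another row's id. Use LEFT JOIN so rows with manager_id=NULL are kept.
  - employee 1 (Chris): manager_id=NULL -> NULL
  - employee 2 (Dave): manager_id=NULL -> NULL
  - employee 3 (Carol): manager_id=NULL -> NULL
  - employee 4 (Fiona): manager_id=NULL -> NULL
  - employee 5 (Leo): manager_id=1 -> Chris
  - employee 6 (Uma): manager_id=4 -> Fiona
  - employee 7 (Karen): manager_id=NULL -> NULL
  - employee 8 (Frank): manager_id=1 -> Chris

SQL:
SELECT a.name AS item, b.name AS manager
FROM employees a
LEFT JOIN employees b ON a.manager_id = b.id

Result:
item  | manager
------+--------
Chris | NULL   
Dave  | NULL   
Carol | NULL   
Fiona | NULL   
Leo   | Chris  
Uma   | Fiona  
Karen | NULL   
Frank | Chris  


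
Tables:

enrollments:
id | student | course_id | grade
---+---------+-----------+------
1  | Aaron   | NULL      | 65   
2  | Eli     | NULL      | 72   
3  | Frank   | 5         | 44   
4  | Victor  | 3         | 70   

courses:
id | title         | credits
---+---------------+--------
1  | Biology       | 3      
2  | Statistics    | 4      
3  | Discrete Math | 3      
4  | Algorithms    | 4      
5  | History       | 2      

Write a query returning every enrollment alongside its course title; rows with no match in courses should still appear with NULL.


LEFT JOIN keeps every row from enrollments (the left table); where course_id has no match in courses, the course columns become NULL. Walk through each enrollment:
  - enrollment 1 (Aaron): course_id=NULL, no match -> kept with NULL
  - enrollment 2 (Eli): course_id=NULL, no match -> kept with NULL
  - enrollment 3 (Frank): course_id=5 -> matches History
  - enrollment 4 (Victor): course_id=3 -> matches Discrete Math
All 4 rows appear; 2 have NULL course.

SQL:
SELECT a.student, b.title AS course
FROM enrollments a
LEFT JOIN courses b ON a.course_id = b.id

Result:
student | course       
--------+--------------
Aaron   | NULL         
Eli     | NULL         
Frank   | History      
Victor  | Discrete Math


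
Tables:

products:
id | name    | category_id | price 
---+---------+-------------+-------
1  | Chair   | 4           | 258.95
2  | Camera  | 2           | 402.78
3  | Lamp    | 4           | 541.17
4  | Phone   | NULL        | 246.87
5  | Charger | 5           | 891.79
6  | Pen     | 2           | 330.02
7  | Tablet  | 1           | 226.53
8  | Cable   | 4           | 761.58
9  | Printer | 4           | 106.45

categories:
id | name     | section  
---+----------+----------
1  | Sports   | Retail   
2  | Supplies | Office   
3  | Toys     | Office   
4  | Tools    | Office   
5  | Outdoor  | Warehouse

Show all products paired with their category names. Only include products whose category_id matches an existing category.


INNER JOIN keeps only products rows whose category_id matches an id in categories. Walk through each product:
  - product 1 (Chair): category_id=4 -> matches Tools
  - product 2 (Camera): category_id=2 -> matches Supplies
  - product 3 (Lamp): category_id=4 -> matches Tools
  - product 4 (Phone): category_id=NULL, no match -> dropped
  - product 5 (Charger): category_id=5 -> matches Outdoor
  - product 6 (Pen): category_id=2 -> matches Supplies
  - product 7 (Tablet): category_id=1 -> matches Sports
  - product 8 (Cable): category_id=4 -> matches Tools
  - product 9 (Printer): category_id=4 -> matches Tools
So 1 of 9 rows is dropped.

SQL:
SELECT a.name, b.name AS category
FROM products a
INNER JOIN categories b ON a.category_id = b.id

Result:
name    | category
--------+---------
Chair   | Tools   
Camera  | Supplies
Lamp    | Tools   
Charger | Outdoor 
Pen     | Supplies
Tablet  | Sports  
Cable   | Tools   
Printer | Tools   


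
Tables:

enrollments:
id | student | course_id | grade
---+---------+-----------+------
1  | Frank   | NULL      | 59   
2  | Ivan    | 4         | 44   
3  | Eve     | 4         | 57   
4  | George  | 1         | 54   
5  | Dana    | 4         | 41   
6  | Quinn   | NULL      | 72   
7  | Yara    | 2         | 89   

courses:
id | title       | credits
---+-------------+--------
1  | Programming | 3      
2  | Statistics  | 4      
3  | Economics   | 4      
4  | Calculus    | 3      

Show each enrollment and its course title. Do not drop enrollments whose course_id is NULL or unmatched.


LEFT JOIN keeps every row from enrollments (the left table); where course_id has no match in courses, the course columns become NULL. Walk through each enrollment:
  - enrollment 1 (Frank): course_id=NULL, no match -> kept with NULL
  - enrollment 2 (Ivan): course_id=4 -> matches Calculus
  - enrollment 3 (Eve): course_id=4 -> matches Calculus
  - enrollment 4 (George): course_id=1 -> matches Programming
  - enrollment 5 (Dana): course_id=4 -> matches Calculus
  - enrollment 6 (Quinn): course_id=NULL, no match -> kept with NULL
  - enrollment 7 (Yara): course_id=2 -> matches Statistics
All 7 rows appear; 2 have NULL course.

SQL:
SELECT a.student, b.title AS course
FROM enrollments a
LEFT JOIN courses b ON a.course_id = b.id

Result:
student | course     
--------+------------
Frank   | NULL       
Ivan    | Calculus   
Eve     | Calculus   
George  | Programming
Dana    | Calculus   
Quinn   | NULL       
Yara    | Statistics 


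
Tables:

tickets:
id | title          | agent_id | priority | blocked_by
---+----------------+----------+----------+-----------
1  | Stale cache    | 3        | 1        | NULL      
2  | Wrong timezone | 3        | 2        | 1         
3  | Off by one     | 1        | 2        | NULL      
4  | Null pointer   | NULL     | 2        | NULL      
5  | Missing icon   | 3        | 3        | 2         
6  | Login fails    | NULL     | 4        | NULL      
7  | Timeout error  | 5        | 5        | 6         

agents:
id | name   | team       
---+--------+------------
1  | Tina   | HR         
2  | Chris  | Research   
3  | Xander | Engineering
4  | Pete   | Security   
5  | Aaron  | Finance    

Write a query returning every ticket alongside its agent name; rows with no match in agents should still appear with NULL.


LEFT JOIN keeps every row from tickets (the left table); where agent_id has no match in agents, the agent columns become NULL. Walk through each ticket:
  - ticket 1 (Stale cache): agent_id=3 -> matches Xander
  - ticket 2 (Wrong timezone): agent_id=3 -> matches Xander
  - ticket 3 (Off by one): agent_id=1 -> matches Tina
  - ticket 4 (Null pointer): agent_id=NULL, no match -> kept with NULL
  - ticket 5 (Missing icon): agent_id=3 -> matches Xander
  - ticket 6 (Login fails): agent_id=NULL, no match -> kept with NULL
  - ticket 7 (Timeout error): agent_id=5 -> matches Aaron
All 7 rows appear; 2 have NULL agent.

SQL:
SELECT a.title, b.name AS agent
FROM tickets a
LEFT JOIN agents b ON a.agent_id = b.id

Result:
title          | agent 
---------------+-------
Stale cache    | Xander
Wrong timezone | Xander
Off by one     | Tina  
Null pointer   | NULL  
Missing icon   | Xander
Login fails    | NULL  
Timeout error  | Aaron 


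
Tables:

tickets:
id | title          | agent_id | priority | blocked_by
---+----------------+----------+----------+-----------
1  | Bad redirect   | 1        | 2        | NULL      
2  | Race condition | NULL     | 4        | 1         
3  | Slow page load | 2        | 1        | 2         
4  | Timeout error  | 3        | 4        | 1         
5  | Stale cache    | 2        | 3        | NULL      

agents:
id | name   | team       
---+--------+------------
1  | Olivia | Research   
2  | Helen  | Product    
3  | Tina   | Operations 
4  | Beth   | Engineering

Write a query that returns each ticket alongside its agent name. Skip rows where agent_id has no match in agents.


INNER JOIN keeps only tickets rows whose agent_id matches an id in agents. Walk through each ticket:
  - ticket 1 (Bad redirect): agent_id=1 -> matches Olivia
  - ticket 2 (Race condition): agent_id=NULL, no match -> dropped
  - ticket 3 (Slow page load): agent_id=2 -> matches Helen
  - ticket 4 (Timeout error): agent_id=3 -> matches Tina
  - ticket 5 (Stale cache): agent_id=2 -> matches Helen
So 1 of 5 rows is dropped.

SQL:
SELECT a.title, b.name AS agent
FROM tickets a
INNER JOIN agents b ON a.agent_id = b.id

Result:
title          | agent 
---------------+-------
Bad redirect   | Olivia
Slow page load | Helen 
Timeout error  | Tina  
Stale cache    | Helen 


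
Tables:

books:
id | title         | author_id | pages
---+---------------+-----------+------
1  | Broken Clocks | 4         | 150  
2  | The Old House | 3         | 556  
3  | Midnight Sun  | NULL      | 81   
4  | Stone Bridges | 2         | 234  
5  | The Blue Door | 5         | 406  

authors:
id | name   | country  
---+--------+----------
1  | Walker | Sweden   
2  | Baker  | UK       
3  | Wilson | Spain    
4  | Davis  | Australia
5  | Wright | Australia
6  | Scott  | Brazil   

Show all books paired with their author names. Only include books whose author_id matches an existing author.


INNER JOIN keeps only books rows whose author_id matches an id in authors. Walk through each book:
  - book 1 (Broken Clocks): author_id=4 -> matches Davis
  - book 2 (The Old House): author_id=3 -> matches Wilson
  - book 3 (Midnight Sun): author_id=NULL, no match -> dropped
  - book 4 (Stone Bridges): author_id=2 -> matches Baker
  - book 5 (The Blue Door): author_id=5 -> matches Wright
So 1 of 5 rows is dropped.

SQL:
SELECT a.title, b.name AS author
FROM books a
INNER JOIN authors b ON a.author_id = b.id

Result:
title         | author
--------------+-------
Broken Clocks | Davis 
The Old House | Wilson
Stone Bridges | Baker 
The Blue Door | Wright


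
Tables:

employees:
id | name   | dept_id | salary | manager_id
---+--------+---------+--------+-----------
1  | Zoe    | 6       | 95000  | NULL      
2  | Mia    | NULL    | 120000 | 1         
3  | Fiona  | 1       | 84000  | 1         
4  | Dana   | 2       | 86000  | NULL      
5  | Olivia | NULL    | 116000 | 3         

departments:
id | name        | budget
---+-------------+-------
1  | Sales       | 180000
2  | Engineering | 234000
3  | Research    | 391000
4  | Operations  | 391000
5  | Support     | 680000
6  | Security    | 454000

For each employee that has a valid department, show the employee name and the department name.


INNER JOIN keeps only employees rows whose dept_id matches an id in departments. Walk through each employee:
  - employee 1 (Zoe): dept_id=6 -> matches Security
  - employee 2 (Mia): dept_id=NULL, no match -> dropped
  - employee 3 (Fiona): dept_id=1 -> matches Sales
  - employee 4 (Dana): dept_id=2 -> matches Engineering
  - employee 5 (Olivia): dept_id=NULL, no match -> dropped
So 2 of 5 rows are dropped.

SQL:
SELECT a.name, b.name AS department
FROM employees a
INNER JOIN departments b ON a.dept_id = b.id

Result:
name  | department 
------+------------
Zoe   | Security   
Fiona | Sales      
Dana  | Engineering


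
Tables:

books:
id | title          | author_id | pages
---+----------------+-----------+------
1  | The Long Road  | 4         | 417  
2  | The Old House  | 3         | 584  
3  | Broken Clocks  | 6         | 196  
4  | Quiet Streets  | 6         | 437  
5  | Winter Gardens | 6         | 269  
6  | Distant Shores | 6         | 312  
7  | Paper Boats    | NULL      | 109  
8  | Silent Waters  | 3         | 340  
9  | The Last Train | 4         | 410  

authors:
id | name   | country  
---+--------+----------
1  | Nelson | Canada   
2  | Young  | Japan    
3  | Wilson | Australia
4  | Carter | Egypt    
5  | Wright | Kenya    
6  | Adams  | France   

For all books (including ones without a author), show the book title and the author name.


LEFT JOIN keeps every row from books (the left table); where author_id has no match in authors, the author columns become NULL. Walk through each book:
  - book 1 (The Long Road): author_id=4 -> matches Carter
  - book 2 (The Old House): author_id=3 -> matches Wilson
  - book 3 (Broken Clocks): author_id=6 -> matches Adams
  - book 4 (Quiet Streets): author_id=6 -> matches Adams
  - book 5 (Winter Gardens): author_id=6 -> matches Adams
  - book 6 (Distant Shores): author_id=6 -> matches Adams
  - book 7 (Paper Boats): author_id=NULL, no match -> kept with NULL
  - book 8 (Silent Waters): author_id=3 -> matches Wilson
  - book 9 (The Last Train): author_id=4 -> matches Carter
All 9 rows appear; 1 has NULL author.

SQL:
SELECT a.title, b.name AS author
FROM books a
LEFT JOIN authors b ON a.author_id = b.id

Result:
title          | author
---------------+-------
The Long Road  | Carter
The Old House  | Wilson
Broken Clocks  | Adams 
Quiet Streets  | Adams 
Winter Gardens | Adams 
Distant Shores | Adams 
Paper Boats    | NULL  
Silent Waters  | Wilson
The Last Train | Carter


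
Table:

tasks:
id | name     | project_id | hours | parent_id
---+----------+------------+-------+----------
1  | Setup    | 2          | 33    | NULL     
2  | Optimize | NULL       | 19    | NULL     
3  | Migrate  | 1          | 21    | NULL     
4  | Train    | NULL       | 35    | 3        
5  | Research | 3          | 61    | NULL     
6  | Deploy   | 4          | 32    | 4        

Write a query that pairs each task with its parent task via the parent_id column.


This is a self-join: tasks is joined to a second copy of itself, matching each row's parent_id to another row's id. Use LEFT JOIN so rows with parent_id=NULL are kept.
  - task 1 (Setup): parent_id=NULL -> NULL
  - task 2 (Optimize): parent_id=NULL -> NULL
  - task 3 (Migrate): parent_id=NULL -> NULL
  - task 4 (Train): parent_id=3 -> Migrate
  - task 5 (Research): parent_id=NULL -> NULL
  - task 6 (Deploy): parent_id=4 -> Train

SQL:
SELECT a.name AS item, b.name AS parent
FROM tasks a
LEFT JOIN tasks b ON a.parent_id = b.id

Result:
item     | parent 
---------+--------
Setup    | NULL   
Optimize | NULL   
Migrate  | NULL   
Train    | Migrate
Research | NULL   
Deploy   | Train  


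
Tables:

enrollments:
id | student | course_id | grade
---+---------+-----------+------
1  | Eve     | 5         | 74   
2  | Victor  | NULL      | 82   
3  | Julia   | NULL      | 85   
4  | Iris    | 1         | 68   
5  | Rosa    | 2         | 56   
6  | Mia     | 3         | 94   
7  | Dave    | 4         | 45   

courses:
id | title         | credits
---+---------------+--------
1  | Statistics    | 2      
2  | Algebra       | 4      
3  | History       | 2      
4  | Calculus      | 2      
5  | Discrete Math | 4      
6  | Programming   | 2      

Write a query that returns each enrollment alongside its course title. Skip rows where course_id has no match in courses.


INNER JOIN keeps only enrollments rows whose course_id matches an id in courses. Walk through each enrollment:
  - enrollment 1 (Eve): course_id=5 -> matches Discrete Math
  - enrollment 2 (Victor): course_id=NULL, no match -> dropped
  - enrollment 3 (Julia): course_id=NULL, no match -> dropped
  - enrollment 4 (Iris): course_id=1 -> matches Statistics
  - enrollment 5 (Rosa): course_id=2 -> matches Algebra
  - enrollment 6 (Mia): course_id=3 -> matches History
  - enrollment 7 (Dave): course_id=4 -> matches Calculus
So 2 of 7 rows are dropped.

SQL:
SELECT a.student, b.title AS course
FROM enrollments a
INNER JOIN courses b ON a.course_id = b.id

Result:
student | course       
--------+--------------
Eve     | Discrete Math
Iris    | Statistics   
Rosa    | Algebra      
Mia     | History      
Dave    | Calculus     


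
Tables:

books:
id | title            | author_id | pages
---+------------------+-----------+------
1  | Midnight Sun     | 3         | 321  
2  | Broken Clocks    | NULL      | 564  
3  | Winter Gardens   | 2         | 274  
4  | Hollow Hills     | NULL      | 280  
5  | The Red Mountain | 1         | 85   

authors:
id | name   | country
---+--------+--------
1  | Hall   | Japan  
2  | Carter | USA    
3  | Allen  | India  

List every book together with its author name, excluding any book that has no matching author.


INNER JOIN keeps only books rows whose author_id matches an id in authors. Walk through each book:
  - book 1 (Midnight Sun): author_id=3 -> matches Allen
  - book 2 (Broken Clocks): author_id=NULL, no match -> dropped
  - book 3 (Winter Gardens): author_id=2 -> matches Carter
  - book 4 (Hollow Hills): author_id=NULL, no match -> dropped
  - book 5 (The Red Mountain): author_id=1 -> matches Hall
So 2 of 5 rows are dropped.

SQL:
SELECT a.title, b.name AS author
FROM books a
INNER JOIN authors b ON a.author_id = b.id

Result:
title            | author
-----------------+-------
Midnight Sun     | Allen 
Winter Gardens   | Carter
The Red Mountain | Hall  


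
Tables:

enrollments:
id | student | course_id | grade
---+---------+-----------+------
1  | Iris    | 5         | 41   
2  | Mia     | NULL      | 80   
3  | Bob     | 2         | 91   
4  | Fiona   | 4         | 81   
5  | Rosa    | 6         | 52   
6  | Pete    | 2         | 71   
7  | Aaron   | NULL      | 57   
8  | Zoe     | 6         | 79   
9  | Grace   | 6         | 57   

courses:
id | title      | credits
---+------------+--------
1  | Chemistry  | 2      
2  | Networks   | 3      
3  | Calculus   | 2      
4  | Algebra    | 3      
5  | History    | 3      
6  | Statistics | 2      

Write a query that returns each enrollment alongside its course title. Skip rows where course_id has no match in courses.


INNER JOIN keeps only enrollments rows whose course_id matches an id in courses. Walk through each enrollment:
  - enrollment 1 (Iris): course_id=5 -> matches History
  - enrollment 2 (Mia): course_id=NULL, no match -> dropped
  - enrollment 3 (Bob): course_id=2 -> matches Networks
  - enrollment 4 (Fiona): course_id=4 -> matches Algebra
  - enrollment 5 (Rosa): course_id=6 -> matches Statistics
  - enrollment 6 (Pete): course_id=2 -> matches Networks
  - enrollment 7 (Aaron): course_id=NULL, no match -> dropped
  - enrollment 8 (Zoe): course_id=6 -> matches Statistics
  - enrollment 9 (Grace): course_id=6 -> matches Statistics
So 2 of 9 rows are dropped.

SQL:
SELECT a.student, b.title AS course
FROM enrollments a
INNER JOIN courses b ON a.course_id = b.id

Result:
student | course    
--------+-----------
Iris    | History   
Bob     | Networks  
Fiona   | Algebra   
Rosa    | Statistics
Pete    | Networks  
Zoe     | Statistics
Grace   | Statistics


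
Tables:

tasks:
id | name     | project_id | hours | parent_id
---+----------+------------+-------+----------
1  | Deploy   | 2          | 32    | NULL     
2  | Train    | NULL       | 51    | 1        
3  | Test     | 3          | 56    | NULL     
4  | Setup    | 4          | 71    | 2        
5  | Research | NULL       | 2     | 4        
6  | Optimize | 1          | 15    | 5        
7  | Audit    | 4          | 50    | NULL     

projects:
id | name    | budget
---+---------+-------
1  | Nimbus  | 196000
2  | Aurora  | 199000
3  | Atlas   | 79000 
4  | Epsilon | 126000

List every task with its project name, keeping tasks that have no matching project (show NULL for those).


LEFT JOIN keeps every row from tasks (the left table); where project_id has no match in projects, the project columns become NULL. Walk through each task:
  - task 1 (Deploy): project_id=2 -> matches Aurora
  - task 2 (Train): project_id=NULL, no match -> kept with NULL
  - task 3 (Test): project_id=3 -> matches Atlas
  - task 4 (Setup): project_id=4 -> matches Epsilon
  - task 5 (Research): project_id=NULL, no match -> kept with NULL
  - task 6 (Optimize): project_id=1 -> matches Nimbus
  - task 7 (Audit): project_id=4 -> matches Epsilon
All 7 rows appear; 2 have NULL project.

SQL:
SELECT a.name, b.name AS project
FROM tasks a
LEFT JOIN projects b ON a.project_id = b.id

Result:
name     | project
---------+--------
Deploy   | Aurora 
Train    | NULL   
Test     | Atlas  
Setup    | Epsilon
Research | NULL   
Optimize | Nimbus 
Audit    | Epsilon


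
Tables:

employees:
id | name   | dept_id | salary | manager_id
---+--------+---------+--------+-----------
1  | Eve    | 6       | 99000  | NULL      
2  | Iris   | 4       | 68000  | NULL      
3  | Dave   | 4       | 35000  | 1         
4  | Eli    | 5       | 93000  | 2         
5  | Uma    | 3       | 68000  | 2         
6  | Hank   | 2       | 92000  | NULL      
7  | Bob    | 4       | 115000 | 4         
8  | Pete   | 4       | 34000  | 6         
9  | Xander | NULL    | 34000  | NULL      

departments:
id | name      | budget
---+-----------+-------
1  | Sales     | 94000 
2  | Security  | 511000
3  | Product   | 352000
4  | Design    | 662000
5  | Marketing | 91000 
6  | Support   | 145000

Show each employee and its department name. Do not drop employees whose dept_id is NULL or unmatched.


LEFT JOIN keeps every row from employees (the left table); where dept_id has no match in departments, the department columns become NULL. Walk through each employee:
  - employee 1 (Eve): dept_id=6 -> matches Support
  - employee 2 (Iris): dept_id=4 -> matches Design
  - employee 3 (Dave): dept_id=4 -> matches Design
  - employee 4 (Eli): dept_id=5 -> matches Marketing
  - employee 5 (Uma): dept_id=3 -> matches Product
  - employee 6 (Hank): dept_id=2 -> matches Security
  - employee 7 (Bob): dept_id=4 -> matches Design
  - employee 8 (Pete): dept_id=4 -> matches Design
  - employee 9 (Xander): dept_id=NULL, no match -> kept with NULL
All 9 rows appear; 1 has NULL department.

SQL:
SELECT a.name, b.name AS department
FROM employees a
LEFT JOIN departments b ON a.dept_id = b.id

Result:
name   | department
-------+-----------
Eve    | Support   
Iris   | Design    
Dave   | Design    
Eli    | Marketing 
Uma    | Product   
Hank   | Security  
Bob    | Design    
Pete   | Design    
Xander | NULL      


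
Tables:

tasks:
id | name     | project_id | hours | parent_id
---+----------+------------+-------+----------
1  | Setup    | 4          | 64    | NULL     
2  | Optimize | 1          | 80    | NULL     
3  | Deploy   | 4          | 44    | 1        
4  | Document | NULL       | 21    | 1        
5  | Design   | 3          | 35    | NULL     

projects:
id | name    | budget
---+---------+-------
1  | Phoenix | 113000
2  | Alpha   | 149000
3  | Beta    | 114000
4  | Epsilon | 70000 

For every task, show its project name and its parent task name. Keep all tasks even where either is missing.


Two LEFT JOINs from the same base table tasks: one to projects via project_id, one to tasks itself via parent_id. Both are LEFT so every task is preserved.
Match against projects:
  - task 1 (Setup): project_id=4 -> matches Epsilon
  - task 2 (Optimize): project_id=1 -> matches Phoenix
  - task 3 (Deploy): project_id=4 -> matches Epsilon
  - task 4 (Document): project_id=NULL, no match -> kept with NULL
  - task 5 (Design): project_id=3 -> matches Beta
Match against tasks (self):
  - task 1 (Setup): parent_id=NULL -> NULL
  - task 2 (Optimize): parent_id=NULL -> NULL
  - task 3 (Deploy): parent_id=1 -> Setup
  - task 4 (Document): parent_id=1 -> Setup
  - task 5 (Design): parent_id=NULL -> NULL

SQL:
SELECT a.name, b.name AS project, c.name AS parent
FROM tasks a
LEFT JOIN projects b ON a.project_id = b.id
LEFT JOIN tasks c ON a.parent_id = c.id

Result:
name     | project | parent
---------+---------+-------
Setup    | Epsilon | NULL  
Optimize | Phoenix | NULL  
Deploy   | Epsilon | Setup 
Document | NULL    | Setup 
Design   | Beta    | NULL  
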